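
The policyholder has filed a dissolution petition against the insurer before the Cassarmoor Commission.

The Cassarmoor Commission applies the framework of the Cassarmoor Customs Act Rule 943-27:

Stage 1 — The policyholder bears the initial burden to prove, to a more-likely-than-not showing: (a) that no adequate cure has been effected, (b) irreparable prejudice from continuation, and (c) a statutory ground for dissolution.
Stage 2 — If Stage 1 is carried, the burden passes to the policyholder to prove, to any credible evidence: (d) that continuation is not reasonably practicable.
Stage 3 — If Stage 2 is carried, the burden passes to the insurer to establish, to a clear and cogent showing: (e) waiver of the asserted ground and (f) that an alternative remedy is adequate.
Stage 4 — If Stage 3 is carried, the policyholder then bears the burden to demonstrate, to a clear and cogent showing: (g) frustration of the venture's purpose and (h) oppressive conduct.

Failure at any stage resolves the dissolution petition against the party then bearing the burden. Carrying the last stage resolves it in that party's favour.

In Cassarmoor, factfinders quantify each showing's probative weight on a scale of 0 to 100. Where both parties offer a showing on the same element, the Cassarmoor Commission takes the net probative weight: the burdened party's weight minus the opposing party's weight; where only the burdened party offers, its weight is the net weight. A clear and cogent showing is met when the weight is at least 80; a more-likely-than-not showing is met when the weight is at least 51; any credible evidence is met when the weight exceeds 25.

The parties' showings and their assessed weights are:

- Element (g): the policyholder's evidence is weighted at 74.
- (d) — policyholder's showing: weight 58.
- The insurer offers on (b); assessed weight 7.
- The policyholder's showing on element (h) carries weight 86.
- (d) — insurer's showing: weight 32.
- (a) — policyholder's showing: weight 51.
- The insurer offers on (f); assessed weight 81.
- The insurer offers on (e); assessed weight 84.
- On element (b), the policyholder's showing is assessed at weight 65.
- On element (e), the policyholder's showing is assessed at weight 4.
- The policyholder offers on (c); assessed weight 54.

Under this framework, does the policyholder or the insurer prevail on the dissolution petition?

Stage 1 — burden on policyholder; standard: a more-likely-than-not showing (weight is at least 51).
    (a): 51 ≥ 51 [met]
    (b): 65 − 7 = 58 ≥ 51 [met]
    (c): 54 ≥ 51 [met]
  Stage 1 is satisfied; the policyholder continues to bear the burden.
Stage 2 — burden on policyholder; standard: any credible evidence (weight exceeds 25).
    (d): 58 − 32 = 26 > 25 [met]
  All elements met. The burden passes to the insurer.
Stage 3 — burden on insurer; standard: a clear and cogent showing (weight is at least 80).
    (e): 84 − 4 = 80 ≥ 80 [met]
    (f): 81 ≥ 80 [met]
  Stage 3 is satisfied; the onus moves to the policyholder.
Stage 4 — burden on policyholder; standard: a clear and cogent showing (weight is at least 80).
    (g): 74 < 80 [not met]
    (h): 86 ≥ 80 [met]
  Not every element is met, so the policyholder fails to carry Stage 4.
The insurer prevails.

insurer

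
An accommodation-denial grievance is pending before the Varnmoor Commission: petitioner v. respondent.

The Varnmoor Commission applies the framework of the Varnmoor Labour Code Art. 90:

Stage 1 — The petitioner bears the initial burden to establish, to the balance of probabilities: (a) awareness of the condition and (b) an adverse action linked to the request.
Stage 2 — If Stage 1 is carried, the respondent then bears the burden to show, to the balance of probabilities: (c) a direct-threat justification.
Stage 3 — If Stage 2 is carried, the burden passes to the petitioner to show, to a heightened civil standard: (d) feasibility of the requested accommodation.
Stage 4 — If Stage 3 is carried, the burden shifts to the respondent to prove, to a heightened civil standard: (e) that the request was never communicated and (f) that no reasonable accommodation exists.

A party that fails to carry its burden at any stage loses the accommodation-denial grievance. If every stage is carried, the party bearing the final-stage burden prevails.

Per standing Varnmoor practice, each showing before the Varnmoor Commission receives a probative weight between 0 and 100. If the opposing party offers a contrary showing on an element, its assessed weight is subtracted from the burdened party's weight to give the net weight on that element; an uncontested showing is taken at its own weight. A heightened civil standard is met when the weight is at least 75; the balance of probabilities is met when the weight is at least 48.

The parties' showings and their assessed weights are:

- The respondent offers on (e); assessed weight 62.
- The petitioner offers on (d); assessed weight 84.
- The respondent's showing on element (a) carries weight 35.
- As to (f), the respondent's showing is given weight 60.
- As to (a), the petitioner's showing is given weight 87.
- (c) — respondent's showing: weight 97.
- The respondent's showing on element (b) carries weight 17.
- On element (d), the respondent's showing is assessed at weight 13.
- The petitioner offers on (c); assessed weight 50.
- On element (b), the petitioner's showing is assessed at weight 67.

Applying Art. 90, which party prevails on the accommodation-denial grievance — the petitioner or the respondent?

petitioner

Stage 1 (petitioner, the balance of probabilities, weight is at least 48): (a) net 87−35=52 ≥ 48 — meets; (b) net 67−17=50 ≥ 48 — meets.
  Stage 1 carried; the burden shifts to the respondent.
Stage 2 (respondent, the balance of probabilities, weight is at least 48): (c) net 97−50=47 < 48 — fails.
  Not every element is met, so the respondent fails to carry Stage 2.
The petitioner prevails.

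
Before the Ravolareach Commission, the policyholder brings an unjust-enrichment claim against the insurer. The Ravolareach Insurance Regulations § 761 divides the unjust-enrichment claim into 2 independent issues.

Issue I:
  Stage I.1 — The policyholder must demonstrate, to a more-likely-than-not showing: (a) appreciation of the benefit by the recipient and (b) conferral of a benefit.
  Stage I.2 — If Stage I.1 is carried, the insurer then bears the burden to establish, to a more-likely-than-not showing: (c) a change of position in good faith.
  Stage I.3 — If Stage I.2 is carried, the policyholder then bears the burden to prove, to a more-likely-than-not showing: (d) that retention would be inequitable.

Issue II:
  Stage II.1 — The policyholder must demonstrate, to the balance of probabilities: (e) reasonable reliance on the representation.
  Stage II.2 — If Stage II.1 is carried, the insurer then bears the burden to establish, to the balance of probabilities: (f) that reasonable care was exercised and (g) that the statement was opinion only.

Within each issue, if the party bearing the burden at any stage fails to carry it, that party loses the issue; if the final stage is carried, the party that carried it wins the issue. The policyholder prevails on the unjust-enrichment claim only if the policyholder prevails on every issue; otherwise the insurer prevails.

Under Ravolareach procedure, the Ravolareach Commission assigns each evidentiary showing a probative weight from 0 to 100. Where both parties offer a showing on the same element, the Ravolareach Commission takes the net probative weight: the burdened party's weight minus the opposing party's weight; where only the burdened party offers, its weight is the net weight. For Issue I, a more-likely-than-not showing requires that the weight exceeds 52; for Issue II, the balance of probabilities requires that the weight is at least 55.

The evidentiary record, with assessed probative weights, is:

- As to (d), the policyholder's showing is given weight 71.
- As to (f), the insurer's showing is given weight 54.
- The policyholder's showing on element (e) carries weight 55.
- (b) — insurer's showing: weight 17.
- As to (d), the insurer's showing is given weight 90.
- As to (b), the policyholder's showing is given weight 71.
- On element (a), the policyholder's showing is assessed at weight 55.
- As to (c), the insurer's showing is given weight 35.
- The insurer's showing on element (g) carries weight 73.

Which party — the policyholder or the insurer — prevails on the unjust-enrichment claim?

— Issue I —
Stage I.1 (policyholder, a more-likely-than-not showing, weight exceeds 52): (a) 55 > 52 — meets; (b) net 71−17=54 > 52 — meets.
  Stage I.1 carried; the burden shifts to the insurer.
Stage I.2 (insurer, a more-likely-than-not showing, weight exceeds 52): (c) 35 ≤ 52 — fails.
  Stage I.2 not carried; the insurer fails its burden.
The policyholder prevails on this issue.
— Issue II —
At Stage II.1 the policyholder must meet the balance of probabilities (weight is at least 55): on (e) the weight is 55, ≥ 55, so (e) meets the standard.
  The policyholder carries Stage II.1; the insurer now bears the burden.
At Stage II.2 the insurer must meet the balance of probabilities (weight is at least 55): on (f) the weight is 54, which does not reach 55, so (f) does not meet the standard; on (g) the weight is 73, ≥ 55, so (g) meets the standard.
  The insurer does not carry Stage II.2.
So the policyholder prevails on this issue.
Per-issue: Issue I → policyholder; Issue II → policyholder. The policyholder must prevail on every issue; overall, the policyholder prevails.

policyholder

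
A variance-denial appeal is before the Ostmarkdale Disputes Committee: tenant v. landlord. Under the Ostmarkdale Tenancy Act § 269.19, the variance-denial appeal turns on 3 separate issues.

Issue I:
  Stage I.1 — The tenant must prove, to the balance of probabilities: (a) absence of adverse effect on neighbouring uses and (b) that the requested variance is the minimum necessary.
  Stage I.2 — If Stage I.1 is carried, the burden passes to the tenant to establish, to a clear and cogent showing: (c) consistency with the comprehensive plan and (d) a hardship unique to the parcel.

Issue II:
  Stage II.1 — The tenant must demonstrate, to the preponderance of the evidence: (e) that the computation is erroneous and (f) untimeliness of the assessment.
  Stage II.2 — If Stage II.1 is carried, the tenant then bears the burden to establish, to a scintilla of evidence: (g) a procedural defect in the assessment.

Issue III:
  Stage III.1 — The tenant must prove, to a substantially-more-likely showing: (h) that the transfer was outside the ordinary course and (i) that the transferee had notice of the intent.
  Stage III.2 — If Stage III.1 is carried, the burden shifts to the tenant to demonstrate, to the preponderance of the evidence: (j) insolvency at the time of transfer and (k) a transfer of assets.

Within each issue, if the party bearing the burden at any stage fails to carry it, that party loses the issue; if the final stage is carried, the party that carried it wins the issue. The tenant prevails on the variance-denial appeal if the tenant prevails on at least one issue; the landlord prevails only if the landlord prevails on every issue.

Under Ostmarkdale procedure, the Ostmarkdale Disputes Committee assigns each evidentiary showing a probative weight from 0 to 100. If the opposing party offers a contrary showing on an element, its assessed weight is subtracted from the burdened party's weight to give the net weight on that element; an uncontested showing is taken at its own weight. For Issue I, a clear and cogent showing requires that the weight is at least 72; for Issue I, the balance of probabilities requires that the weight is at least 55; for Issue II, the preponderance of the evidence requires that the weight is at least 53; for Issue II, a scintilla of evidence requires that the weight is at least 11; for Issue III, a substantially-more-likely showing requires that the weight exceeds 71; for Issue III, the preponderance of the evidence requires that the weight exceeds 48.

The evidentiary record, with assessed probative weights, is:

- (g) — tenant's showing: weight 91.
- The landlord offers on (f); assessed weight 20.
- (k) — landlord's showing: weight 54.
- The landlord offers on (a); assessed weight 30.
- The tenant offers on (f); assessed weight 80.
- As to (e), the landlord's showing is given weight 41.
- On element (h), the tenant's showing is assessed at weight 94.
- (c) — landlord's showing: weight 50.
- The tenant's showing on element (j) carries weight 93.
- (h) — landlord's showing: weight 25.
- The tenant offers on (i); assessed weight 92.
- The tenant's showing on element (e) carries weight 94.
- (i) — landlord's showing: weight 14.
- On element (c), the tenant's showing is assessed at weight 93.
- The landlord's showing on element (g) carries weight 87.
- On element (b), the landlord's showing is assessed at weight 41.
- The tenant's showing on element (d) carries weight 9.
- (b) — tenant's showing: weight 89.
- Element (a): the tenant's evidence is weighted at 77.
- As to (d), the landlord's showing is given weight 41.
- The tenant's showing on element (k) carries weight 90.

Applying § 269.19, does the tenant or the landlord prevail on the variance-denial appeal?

— Issue I —
At Stage I.1 the tenant must meet the balance of probabilities (weight is at least 55): on (a) the weight is 77 less the opposing 30 gives net 47, which does not reach 55, so (a) does not meet the standard; on (b) the weight is 89 less the opposing 41 gives net 48, < 55, so (b) does not meet the standard.
  The tenant does not carry Stage I.1.
The analysis ends at Stage I.1; the landlord prevails on this issue.
— Issue II —
Stage II.1 (tenant, the preponderance of the evidence, weight is at least 53): (e) net 94−41=53 ≥ 53 — meets; (f) net 80−20=60 ≥ 53 — meets.
  All elements met. The tenant retains the burden for Stage II.2.
Stage II.2 (tenant, a scintilla of evidence, weight is at least 11): (g) net 91−87=4 < 11 — fails.
  The tenant does not carry Stage II.2.
The landlord prevails on this issue.
— Issue III —
Stage III.1 — burden on tenant; standard: a substantially-more-likely showing (weight exceeds 71).
    (h): 94 − 25 = 69 ≤ 71 [not met]
    (i): 92 − 14 = 78 > 71 [met]
  The tenant does not carry Stage III.1.
The landlord prevails on this issue.
Per-issue: Issue I → landlord; Issue II → landlord; Issue III → landlord. The tenant must prevail on at least one issue; overall, the landlord prevails.

landlord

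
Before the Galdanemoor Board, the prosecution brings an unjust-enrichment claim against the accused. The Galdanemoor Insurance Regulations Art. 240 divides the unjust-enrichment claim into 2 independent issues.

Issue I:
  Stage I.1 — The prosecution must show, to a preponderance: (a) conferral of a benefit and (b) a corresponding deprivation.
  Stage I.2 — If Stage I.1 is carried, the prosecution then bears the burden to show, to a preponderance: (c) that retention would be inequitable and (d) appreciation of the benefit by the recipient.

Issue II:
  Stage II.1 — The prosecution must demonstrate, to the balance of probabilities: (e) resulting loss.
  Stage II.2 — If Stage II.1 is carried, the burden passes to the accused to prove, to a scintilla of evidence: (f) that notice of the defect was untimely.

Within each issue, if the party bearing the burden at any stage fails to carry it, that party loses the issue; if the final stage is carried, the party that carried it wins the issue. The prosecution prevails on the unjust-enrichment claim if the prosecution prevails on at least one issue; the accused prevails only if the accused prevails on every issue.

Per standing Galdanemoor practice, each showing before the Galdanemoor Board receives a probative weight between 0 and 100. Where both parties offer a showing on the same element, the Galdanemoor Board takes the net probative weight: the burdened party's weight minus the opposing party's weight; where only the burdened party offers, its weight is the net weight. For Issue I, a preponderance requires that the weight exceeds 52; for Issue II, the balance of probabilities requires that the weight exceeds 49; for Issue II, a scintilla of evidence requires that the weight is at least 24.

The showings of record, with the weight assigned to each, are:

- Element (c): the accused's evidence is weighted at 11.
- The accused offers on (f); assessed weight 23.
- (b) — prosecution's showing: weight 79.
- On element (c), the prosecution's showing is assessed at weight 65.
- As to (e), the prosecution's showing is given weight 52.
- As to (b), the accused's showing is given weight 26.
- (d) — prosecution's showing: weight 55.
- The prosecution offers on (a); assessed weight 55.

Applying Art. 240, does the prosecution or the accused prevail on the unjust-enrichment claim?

— Issue I —
At Stage I.1 the prosecution must meet a preponderance (weight exceeds 52): on (a) the weight is 55, which does exceed 52, so (a) meets the standard; on (b) the weight is 79 less the opposing 26 gives net 53, which does exceed 52, so (b) meets the standard.
  All elements met. The prosecution retains the burden for Stage I.2.
At Stage I.2 the prosecution must meet a preponderance (weight exceeds 52): on (c) the weight is 65 less the opposing 11 gives net 54, which does exceed 52, so (c) meets the standard; on (d) the weight is 55, which does exceed 52, so (d) meets the standard.
  The prosecution carries the last stage.
With every stage satisfied, the prosecution prevails on this issue.
— Issue II —
At Stage II.1 the prosecution must meet the balance of probabilities (weight exceeds 49): on (e) the weight is 52, which does exceed 49, so (e) meets the standard.
  Stage II.1 is satisfied; the onus moves to the accused.
At Stage II.2 the accused must meet a scintilla of evidence (weight is at least 24): on (f) the weight is 23, which does not reach 24, so (f) does not meet the standard.
  Stage II.2 not carried; the accused fails its burden.
The analysis ends at Stage II.2; the prosecution prevails on this issue.
Per-issue: Issue I → prosecution; Issue II → prosecution. The prosecution must prevail on at least one issue; overall, the prosecution prevails.

prosecution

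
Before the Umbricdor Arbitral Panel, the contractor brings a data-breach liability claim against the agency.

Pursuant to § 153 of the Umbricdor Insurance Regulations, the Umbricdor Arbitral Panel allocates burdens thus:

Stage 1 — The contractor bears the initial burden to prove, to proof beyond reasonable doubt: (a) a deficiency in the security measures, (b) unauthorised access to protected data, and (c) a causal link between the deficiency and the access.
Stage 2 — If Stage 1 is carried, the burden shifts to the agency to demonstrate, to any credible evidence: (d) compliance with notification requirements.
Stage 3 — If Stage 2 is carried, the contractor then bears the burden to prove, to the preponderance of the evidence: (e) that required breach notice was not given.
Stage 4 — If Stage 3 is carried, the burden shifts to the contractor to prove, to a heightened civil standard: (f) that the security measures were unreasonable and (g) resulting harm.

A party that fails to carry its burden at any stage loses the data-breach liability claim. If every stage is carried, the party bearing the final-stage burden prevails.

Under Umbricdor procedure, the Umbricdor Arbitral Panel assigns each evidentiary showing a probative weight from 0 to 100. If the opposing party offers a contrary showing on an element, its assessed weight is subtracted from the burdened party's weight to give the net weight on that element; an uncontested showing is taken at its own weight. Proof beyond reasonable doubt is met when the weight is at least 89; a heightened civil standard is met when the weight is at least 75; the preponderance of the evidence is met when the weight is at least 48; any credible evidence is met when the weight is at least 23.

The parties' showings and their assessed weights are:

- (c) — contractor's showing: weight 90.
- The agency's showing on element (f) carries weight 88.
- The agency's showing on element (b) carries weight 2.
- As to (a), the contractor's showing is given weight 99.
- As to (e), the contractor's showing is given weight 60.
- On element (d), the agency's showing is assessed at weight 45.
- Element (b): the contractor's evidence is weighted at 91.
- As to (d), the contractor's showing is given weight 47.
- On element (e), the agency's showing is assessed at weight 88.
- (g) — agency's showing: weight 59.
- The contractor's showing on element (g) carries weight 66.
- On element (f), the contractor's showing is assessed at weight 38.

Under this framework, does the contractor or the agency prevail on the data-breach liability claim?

contractor

At Stage 1 the contractor must meet proof beyond reasonable doubt (weight is at least 89): on (a) the weight is 99, which does reach 89, so (a) meets the standard; on (b) the weight is 91 less the opposing 2 gives net 89, ≥ 89, so (b) meets the standard; on (c) the weight is 90, ≥ 89, so (c) meets the standard.
  The contractor carries Stage 1; the agency now bears the burden.
At Stage 2 the agency must meet any credible evidence (weight is at least 23): on (d) the weight is 45 less the opposing 47 gives net -2, < 23, so (d) does not meet the standard.
  The agency does not carry Stage 2.
The analysis ends at Stage 2; the contractor prevails.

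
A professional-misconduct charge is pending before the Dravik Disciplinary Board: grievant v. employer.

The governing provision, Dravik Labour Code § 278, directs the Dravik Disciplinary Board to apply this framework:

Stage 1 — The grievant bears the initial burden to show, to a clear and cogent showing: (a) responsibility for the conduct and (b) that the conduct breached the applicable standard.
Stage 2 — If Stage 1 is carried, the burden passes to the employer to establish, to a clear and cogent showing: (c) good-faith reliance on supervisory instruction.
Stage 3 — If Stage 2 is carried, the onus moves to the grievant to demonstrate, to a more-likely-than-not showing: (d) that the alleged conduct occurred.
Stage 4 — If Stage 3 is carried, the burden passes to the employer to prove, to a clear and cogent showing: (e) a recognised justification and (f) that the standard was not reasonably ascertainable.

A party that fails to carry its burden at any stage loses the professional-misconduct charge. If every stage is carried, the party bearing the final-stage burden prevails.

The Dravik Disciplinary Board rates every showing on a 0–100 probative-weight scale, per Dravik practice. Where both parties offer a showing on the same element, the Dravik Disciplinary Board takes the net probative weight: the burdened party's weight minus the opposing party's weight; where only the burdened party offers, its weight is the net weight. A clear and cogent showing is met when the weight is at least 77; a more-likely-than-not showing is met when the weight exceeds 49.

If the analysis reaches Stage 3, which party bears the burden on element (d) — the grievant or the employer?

Stage 3's rule assigns the burden to the grievant (to a more-likely-than-not showing).

grievant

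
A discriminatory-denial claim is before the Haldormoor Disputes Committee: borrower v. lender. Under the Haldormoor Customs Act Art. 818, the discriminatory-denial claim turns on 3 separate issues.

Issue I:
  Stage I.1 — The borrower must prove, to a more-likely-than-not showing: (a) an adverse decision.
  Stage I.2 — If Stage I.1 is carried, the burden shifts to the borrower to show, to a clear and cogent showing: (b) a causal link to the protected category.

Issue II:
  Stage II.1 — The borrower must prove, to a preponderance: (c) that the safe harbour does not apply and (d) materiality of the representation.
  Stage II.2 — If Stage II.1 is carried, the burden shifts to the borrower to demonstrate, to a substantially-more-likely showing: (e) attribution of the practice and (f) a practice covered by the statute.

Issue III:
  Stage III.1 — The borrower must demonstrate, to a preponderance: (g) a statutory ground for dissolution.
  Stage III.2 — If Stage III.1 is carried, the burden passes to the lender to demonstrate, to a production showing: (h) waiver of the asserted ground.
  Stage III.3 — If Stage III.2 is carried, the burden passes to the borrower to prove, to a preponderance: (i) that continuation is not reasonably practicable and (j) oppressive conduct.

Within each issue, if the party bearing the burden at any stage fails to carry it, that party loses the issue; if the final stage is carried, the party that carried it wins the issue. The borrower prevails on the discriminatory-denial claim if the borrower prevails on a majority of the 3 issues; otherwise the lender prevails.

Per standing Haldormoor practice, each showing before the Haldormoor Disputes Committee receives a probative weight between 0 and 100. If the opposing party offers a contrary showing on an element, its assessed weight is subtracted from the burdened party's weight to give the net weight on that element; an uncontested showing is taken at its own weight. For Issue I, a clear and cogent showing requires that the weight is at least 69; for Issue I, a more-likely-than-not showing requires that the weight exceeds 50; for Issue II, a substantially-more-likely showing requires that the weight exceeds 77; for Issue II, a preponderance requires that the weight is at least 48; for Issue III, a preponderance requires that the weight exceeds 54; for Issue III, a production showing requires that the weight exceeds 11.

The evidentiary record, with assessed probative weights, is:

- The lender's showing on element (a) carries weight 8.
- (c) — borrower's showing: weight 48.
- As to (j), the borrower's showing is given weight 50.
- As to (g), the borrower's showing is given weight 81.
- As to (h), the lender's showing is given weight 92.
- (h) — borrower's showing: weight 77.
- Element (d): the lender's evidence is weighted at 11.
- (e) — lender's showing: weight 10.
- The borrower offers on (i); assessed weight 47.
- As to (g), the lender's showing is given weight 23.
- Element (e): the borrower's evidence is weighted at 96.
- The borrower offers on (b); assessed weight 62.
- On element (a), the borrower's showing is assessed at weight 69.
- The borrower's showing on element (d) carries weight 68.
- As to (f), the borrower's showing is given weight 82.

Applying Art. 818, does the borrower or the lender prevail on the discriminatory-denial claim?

lender

— Issue I —
At Stage I.1 the borrower must meet a more-likely-than-not showing (weight exceeds 50): on (a) the weight is 69 less the opposing 8 gives net 61, > 50, so (a) meets the standard.
  All elements met. The borrower retains the burden for Stage I.2.
At Stage I.2 the borrower must meet a clear and cogent showing (weight is at least 69): on (b) the weight is 62, which does not reach 69, so (b) does not meet the standard.
  Stage I.2 not carried; the borrower fails its burden.
So the lender prevails on this issue.
— Issue II —
Stage II.1 (borrower, a preponderance, weight is at least 48): (c) 48 ≥ 48 — meets; (d) net 68−11=57 ≥ 48 — meets.
  All elements met. The borrower retains the burden for Stage II.2.
Stage II.2 (borrower, a substantially-more-likely showing, weight exceeds 77): (e) net 96−10=86 > 77 — meets; (f) 82 > 77 — meets.
  The borrower carries the last stage.
Every stage carried; the borrower prevails on this issue.
— Issue III —
Stage III.1 — burden on borrower; standard: a preponderance (weight exceeds 54).
    (g): 81 − 23 = 58 > 54 [met]
  All elements met. The burden passes to the lender.
Stage III.2 — burden on lender; standard: a production showing (weight exceeds 11).
    (h): 92 − 77 = 15 > 11 [met]
  Stage III.2 carried; the burden shifts to the borrower.
Stage III.3 — burden on borrower; standard: a preponderance (weight exceeds 54).
    (i): 47 ≤ 54 [not met]
    (j): 50 ≤ 54 [not met]
  Not every element is met, so the borrower fails to carry Stage III.3.
So the lender prevails on this issue.
Per-issue: Issue I → lender; Issue II → borrower; Issue III → lender. The borrower must prevail on a majority of issues; overall, the lender prevails.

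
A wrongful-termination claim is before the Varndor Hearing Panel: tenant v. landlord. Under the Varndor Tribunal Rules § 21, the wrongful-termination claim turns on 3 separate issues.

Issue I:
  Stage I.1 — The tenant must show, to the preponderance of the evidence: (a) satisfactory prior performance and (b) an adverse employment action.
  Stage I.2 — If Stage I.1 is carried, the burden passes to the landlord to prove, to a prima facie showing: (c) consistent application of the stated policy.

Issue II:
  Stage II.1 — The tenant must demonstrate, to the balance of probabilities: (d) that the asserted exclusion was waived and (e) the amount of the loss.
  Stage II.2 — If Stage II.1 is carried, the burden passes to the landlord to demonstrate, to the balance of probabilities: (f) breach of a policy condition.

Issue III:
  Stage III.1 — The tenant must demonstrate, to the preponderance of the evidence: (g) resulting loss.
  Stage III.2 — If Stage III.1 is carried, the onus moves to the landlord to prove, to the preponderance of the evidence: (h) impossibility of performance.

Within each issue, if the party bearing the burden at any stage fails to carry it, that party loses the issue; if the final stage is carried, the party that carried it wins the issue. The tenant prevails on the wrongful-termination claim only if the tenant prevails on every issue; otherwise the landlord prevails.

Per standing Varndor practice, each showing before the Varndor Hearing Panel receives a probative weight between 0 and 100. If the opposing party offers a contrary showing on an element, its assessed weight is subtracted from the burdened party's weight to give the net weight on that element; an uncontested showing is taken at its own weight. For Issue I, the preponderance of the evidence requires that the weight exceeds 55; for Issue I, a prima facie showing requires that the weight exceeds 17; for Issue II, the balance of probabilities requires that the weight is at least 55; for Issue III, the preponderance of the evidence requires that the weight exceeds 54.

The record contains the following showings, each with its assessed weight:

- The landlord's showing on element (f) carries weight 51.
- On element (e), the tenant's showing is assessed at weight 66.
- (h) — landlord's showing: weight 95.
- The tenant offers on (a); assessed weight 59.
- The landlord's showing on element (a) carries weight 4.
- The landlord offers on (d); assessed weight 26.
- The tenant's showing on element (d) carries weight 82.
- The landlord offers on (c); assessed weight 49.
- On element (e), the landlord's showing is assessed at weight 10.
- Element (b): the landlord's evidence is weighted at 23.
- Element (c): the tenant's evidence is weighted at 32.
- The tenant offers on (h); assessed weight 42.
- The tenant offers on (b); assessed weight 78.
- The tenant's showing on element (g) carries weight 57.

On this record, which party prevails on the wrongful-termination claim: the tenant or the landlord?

landlord

— Issue I —
Stage I.1 (tenant, the preponderance of the evidence, weight exceeds 55): (a) net 59−4=55 ≤ 55 — fails; (b) net 78−23=55 ≤ 55 — fails.
  The tenant does not carry Stage I.1.
The landlord prevails on this issue.
— Issue II —
Stage II.1 — burden on tenant; standard: the balance of probabilities (weight is at least 55).
    (d): 82 − 26 = 56 ≥ 55 [met]
    (e): 66 − 10 = 56 ≥ 55 [met]
  All elements met. The burden passes to the landlord.
Stage II.2 — burden on landlord; standard: the balance of probabilities (weight is at least 55).
    (f): 51 < 55 [not met]
  The landlord does not carry Stage II.2.
The tenant prevails on this issue.
— Issue III —
Stage III.1 — burden on tenant; standard: the preponderance of the evidence (weight exceeds 54).
    (g): 57 > 54 [met]
  Stage III.1 is satisfied; the onus moves to the landlord.
Stage III.2 — burden on landlord; standard: the preponderance of the evidence (weight exceeds 54).
    (h): 95 − 42 = 53 ≤ 54 [not met]
  Not every element is met, so the landlord fails to carry Stage III.2.
The analysis ends at Stage III.2; the tenant prevails on this issue.
Per-issue: Issue I → landlord; Issue II → tenant; Issue III → tenant. The tenant must prevail on every issue; overall, the landlord prevails.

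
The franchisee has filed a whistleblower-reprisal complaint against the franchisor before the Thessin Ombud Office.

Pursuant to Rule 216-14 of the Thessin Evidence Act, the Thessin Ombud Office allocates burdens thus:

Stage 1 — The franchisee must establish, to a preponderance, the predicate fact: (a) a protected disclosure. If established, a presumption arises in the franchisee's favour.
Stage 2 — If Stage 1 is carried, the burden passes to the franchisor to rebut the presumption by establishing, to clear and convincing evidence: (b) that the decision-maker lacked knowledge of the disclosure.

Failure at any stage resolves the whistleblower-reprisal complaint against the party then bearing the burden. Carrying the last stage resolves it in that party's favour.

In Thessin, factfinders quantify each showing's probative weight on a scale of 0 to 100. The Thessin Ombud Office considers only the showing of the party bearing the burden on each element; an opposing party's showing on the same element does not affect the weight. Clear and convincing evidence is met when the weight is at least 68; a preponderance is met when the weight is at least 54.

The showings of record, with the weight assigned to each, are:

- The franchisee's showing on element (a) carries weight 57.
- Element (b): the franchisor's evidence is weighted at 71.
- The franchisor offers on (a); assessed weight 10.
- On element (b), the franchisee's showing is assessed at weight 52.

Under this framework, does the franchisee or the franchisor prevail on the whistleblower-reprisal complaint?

franchisor

Stage 1 — burden on franchisee; standard: a preponderance (weight is at least 54).
    (a): 57 (franchisor's 10 disregarded) ≥ 54 [met]
  Stage 1 carried; the burden shifts to the franchisor.
Stage 2 — burden on franchisor; standard: clear and convincing evidence (weight is at least 68).
    (b): 71 (franchisee's 52 disregarded) ≥ 68 [met]
  Stage 2 carried; the final stage is satisfied.
With every stage satisfied, the franchisor prevails.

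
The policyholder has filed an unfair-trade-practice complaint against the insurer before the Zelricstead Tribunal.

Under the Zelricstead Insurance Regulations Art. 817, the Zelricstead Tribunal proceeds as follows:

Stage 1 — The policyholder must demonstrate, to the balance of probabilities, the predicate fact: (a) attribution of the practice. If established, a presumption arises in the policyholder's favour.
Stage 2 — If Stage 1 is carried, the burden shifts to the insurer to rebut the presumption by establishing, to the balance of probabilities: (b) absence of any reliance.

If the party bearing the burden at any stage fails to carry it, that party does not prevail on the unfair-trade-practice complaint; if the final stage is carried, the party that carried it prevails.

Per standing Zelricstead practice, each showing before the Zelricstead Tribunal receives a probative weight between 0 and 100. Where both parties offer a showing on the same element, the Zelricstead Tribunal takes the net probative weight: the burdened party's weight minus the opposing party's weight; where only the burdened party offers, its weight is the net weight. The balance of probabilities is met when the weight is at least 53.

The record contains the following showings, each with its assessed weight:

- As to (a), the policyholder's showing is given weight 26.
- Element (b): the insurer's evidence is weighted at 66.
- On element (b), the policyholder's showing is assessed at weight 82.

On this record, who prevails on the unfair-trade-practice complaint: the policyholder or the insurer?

insurer

Stage 1 (policyholder, the balance of probabilities, weight is at least 53): (a) 26 < 53 — fails.
  Stage 1 not carried; the policyholder fails its burden.
The analysis ends at Stage 1; the insurer prevails.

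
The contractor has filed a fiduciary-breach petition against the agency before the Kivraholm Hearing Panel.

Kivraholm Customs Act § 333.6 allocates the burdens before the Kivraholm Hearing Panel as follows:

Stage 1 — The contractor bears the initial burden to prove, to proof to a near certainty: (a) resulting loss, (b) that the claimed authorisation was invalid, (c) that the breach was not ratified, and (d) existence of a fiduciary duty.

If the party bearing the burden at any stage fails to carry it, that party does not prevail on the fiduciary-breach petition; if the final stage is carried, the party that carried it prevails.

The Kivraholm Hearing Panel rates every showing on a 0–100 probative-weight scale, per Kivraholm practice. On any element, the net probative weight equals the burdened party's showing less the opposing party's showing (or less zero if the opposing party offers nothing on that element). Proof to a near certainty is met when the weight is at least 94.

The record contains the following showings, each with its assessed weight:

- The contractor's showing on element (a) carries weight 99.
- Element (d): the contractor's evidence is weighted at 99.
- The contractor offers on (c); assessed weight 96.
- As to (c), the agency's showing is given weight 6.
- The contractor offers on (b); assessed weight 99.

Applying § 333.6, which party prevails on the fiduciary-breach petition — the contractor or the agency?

agency

Stage 1 (contractor, proof to a near certainty, weight is at least 94): (a) 99 ≥ 94 — meets; (b) 99 ≥ 94 — meets; (c) net 96−6=90 < 94 — fails; (d) 99 ≥ 94 — meets.
  The contractor does not carry Stage 1.
The agency prevails.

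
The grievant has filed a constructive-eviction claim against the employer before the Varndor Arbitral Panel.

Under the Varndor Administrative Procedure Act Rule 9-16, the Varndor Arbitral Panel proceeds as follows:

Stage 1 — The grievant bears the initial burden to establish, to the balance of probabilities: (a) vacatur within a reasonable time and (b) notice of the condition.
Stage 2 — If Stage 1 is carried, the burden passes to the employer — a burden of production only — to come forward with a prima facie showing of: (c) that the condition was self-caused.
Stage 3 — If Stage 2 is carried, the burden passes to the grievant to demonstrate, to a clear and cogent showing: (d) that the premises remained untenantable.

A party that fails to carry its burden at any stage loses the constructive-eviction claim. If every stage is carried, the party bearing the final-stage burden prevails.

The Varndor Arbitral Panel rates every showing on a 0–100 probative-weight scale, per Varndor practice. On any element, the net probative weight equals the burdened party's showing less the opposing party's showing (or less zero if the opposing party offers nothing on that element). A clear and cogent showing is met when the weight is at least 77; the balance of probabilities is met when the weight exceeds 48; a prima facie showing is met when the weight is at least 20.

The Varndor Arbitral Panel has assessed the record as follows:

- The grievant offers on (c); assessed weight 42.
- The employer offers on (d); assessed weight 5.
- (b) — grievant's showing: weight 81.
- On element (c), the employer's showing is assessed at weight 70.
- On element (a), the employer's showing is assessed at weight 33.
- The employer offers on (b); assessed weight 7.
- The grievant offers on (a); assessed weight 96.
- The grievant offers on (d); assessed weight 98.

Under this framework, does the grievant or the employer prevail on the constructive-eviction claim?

Stage 1 (grievant, the balance of probabilities, weight exceeds 48): (a) net 96−33=63 > 48 — meets; (b) net 81−7=74 > 48 — meets.
  All elements met. The burden passes to the employer.
Stage 2 (employer, a prima facie showing, weight is at least 20): (c) net 70−42=28 ≥ 20 — meets.
  Stage 2 is satisfied; the onus moves to the grievant.
Stage 3 (grievant, a clear and cogent showing, weight is at least 77): (d) net 98−5=93 ≥ 77 — meets.
  The grievant carries the last stage.
With every stage satisfied, the grievant prevails.

grievant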